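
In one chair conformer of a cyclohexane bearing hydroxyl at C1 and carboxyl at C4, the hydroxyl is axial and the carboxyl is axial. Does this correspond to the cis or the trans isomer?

trans

C1 and C4 have opposite parity, so their axial bonds point in opposite directions.
With opposite-parity carbons, two substituents on the same face are one axial and one equatorial; opposite faces give both axial or both equatorial.
Here the groups are axial/axial → opposite face → trans.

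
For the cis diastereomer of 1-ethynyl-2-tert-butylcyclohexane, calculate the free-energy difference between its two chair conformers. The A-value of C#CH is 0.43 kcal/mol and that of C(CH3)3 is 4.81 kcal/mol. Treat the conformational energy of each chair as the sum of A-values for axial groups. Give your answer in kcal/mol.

4.38 kcal/mol

C1 and C2 have opposite parity, so for the cis isomer the two substituents are one axial and one equatorial in each chair.
Chair I (ethynyl axial, tert-butyl equatorial): E = 0.43 kcal/mol.
Chair II (ethynyl equatorial, tert-butyl axial): E = 4.81 kcal/mol.
ΔE = 4.81 − 0.43 = 4.38 kcal/mol; chair I is more stable.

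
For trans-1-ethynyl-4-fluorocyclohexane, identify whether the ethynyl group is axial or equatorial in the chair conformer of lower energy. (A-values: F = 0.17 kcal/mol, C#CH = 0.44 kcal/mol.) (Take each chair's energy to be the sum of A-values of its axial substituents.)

C1 and C4 have opposite parity, so for the trans isomer the two substituents are e,e in one chair and a,a in the other.
Chair I (fluoro axial, ethynyl axial): E = 0.61 kcal/mol.
Chair II (fluoro equatorial, ethynyl equatorial): E = 0.00 kcal/mol.
Chair II is the more stable (lower-energy) conformer, and in that chair the ethynyl group is equatorial.

equatorial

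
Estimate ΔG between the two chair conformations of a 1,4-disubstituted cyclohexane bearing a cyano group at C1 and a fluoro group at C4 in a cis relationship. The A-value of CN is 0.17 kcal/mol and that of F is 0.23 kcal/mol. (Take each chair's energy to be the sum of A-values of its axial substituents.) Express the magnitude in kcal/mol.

0.06 kcal/mol

C1 and C4 have opposite parity, so for the cis isomer the two substituents are one axial and one equatorial in each chair.
Chair I (cyano axial, fluoro equatorial): E = 0.17 kcal/mol.
Chair II (cyano equatorial, fluoro axial): E = 0.23 kcal/mol.
ΔE = 0.23 − 0.17 = 0.06 kcal/mol; chair I is more stable.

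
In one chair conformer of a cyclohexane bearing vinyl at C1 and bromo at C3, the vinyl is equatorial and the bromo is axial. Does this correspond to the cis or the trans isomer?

C1 and C3 have the same parity, so their axial bonds point in the same direction.
With same-parity carbons, two substituents on the same face are both axial or both equatorial; opposite faces give one of each.
Here the groups are equatorial/axial → opposite face → trans.

trans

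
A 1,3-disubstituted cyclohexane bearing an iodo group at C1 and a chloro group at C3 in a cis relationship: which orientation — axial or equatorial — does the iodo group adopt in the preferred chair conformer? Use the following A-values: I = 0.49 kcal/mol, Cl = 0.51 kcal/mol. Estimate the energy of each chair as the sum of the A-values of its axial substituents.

C1 and C3 have the same parity, so for the cis isomer the two substituents are e,e in one chair and a,a in the other.
Chair I (iodo axial, chloro axial): E = 1.00 kcal/mol.
Chair II (iodo equatorial, chloro equatorial): E = 0.00 kcal/mol.
Chair II is the more stable (lower-energy) conformer, and in that chair the iodo group is equatorial.

equatorial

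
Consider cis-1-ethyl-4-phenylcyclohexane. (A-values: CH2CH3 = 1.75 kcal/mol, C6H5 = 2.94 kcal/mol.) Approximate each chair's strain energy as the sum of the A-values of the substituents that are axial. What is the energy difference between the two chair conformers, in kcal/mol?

1.19 kcal/mol

C1 and C4 have opposite parity, so for the cis isomer the two substituents are one axial and one equatorial in each chair.
Chair I (ethyl axial, phenyl equatorial): E = 1.75 kcal/mol.
Chair II (ethyl equatorial, phenyl axial): E = 2.94 kcal/mol.
ΔE = 2.94 − 1.75 = 1.19 kcal/mol; chair I is more stable.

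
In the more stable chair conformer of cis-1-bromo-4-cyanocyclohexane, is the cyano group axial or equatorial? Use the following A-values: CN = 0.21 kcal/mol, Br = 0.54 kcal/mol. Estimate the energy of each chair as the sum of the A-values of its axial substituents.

axial

C1 and C4 have opposite parity, so for the cis isomer the two substituents are one axial and one equatorial in each chair.
Chair I (cyano axial, bromo equatorial): E = 0.21 kcal/mol.
Chair II (cyano equatorial, bromo axial): E = 0.54 kcal/mol.
Chair I is the more stable (lower-energy) conformer, and in that chair the cyano group is axial.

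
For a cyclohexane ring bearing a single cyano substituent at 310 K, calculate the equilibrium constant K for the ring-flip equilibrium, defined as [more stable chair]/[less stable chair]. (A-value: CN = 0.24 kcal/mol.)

K ≈ 1.48

One chair has the cyano group axial (E = 0.24 kcal/mol) and the other has it equatorial (E = 0).
ΔG = 0.24 kcal/mol between the two chairs.
K = exp(ΔG/RT) with R = 1.987×10⁻³ kcal mol⁻¹ K⁻¹ and T = 310 K gives K ≈ 1.48.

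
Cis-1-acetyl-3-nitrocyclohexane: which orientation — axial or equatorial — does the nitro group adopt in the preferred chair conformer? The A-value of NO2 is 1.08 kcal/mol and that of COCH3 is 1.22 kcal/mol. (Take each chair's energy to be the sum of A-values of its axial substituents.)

equatorial

C1 and C3 have the same parity, so for the cis isomer the two substituents are e,e in one chair and a,a in the other.
Chair I (nitro axial, acetyl axial): E = 2.30 kcal/mol.
Chair II (nitro equatorial, acetyl equatorial): E = 0.00 kcal/mol.
Chair II is the more stable (lower-energy) conformer, and in that chair the nitro group is equatorial.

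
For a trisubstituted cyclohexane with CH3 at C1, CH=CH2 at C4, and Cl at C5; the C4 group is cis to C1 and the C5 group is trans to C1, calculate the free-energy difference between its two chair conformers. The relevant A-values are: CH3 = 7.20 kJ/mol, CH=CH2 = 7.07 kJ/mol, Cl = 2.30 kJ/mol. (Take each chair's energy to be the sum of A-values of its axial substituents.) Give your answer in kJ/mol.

Chair I (methyl axial, vinyl equatorial, chloro equatorial): E = 7.20 kJ/mol.
Chair II (methyl equatorial, vinyl axial, chloro axial): E = 9.37 kJ/mol.
ΔE = 9.37 − 7.20 = 2.17 kJ/mol; chair I is more stable.

2.17 kJ/mol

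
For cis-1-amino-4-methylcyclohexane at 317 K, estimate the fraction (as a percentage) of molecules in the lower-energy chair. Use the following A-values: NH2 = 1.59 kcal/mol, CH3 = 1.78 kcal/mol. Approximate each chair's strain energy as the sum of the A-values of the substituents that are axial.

57.5%

C1 and C4 have opposite parity, so for the cis isomer the two substituents are one axial and one equatorial in each chair.
Chair I (amino axial, methyl equatorial): E = 1.59 kcal/mol; chair II (amino equatorial, methyl axial): E = 1.78 kcal/mol.
ΔG = 0.19 kcal/mol between the two chairs.
K = exp(ΔG/RT) with R = 1.987×10⁻³ kcal mol⁻¹ K⁻¹ and T = 317 K gives K ≈ 1.35.
Fraction in the lower-energy chair = K/(K+1) = 57.5%.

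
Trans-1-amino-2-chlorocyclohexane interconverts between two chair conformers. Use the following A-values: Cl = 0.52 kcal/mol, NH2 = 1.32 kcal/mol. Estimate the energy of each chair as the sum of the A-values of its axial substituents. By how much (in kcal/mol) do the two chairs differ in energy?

1.84 kcal/mol

C1 and C2 have opposite parity, so for the trans isomer the two substituents are e,e in one chair and a,a in the other.
Chair I (chloro axial, amino axial): E = 1.84 kcal/mol.
Chair II (chloro equatorial, amino equatorial): E = 0.00 kcal/mol.
ΔE = 1.84 − 0.00 = 1.84 kcal/mol; chair II is more stable.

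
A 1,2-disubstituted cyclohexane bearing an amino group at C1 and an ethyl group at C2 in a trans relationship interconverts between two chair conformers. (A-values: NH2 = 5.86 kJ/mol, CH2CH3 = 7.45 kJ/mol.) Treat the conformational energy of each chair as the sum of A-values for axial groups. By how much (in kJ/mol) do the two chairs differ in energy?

13.31 kJ/mol

C1 and C2 have opposite parity, so for the trans isomer the two substituents are e,e in one chair and a,a in the other.
Chair I (amino axial, ethyl axial): E = 13.31 kJ/mol.
Chair II (amino equatorial, ethyl equatorial): E = 0.00 kJ/mol.
ΔE = 13.31 − 0.00 = 13.31 kJ/mol; chair II is more stable.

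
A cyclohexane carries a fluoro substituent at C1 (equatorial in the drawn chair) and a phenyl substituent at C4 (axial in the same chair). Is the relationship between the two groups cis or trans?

C1 and C4 have opposite parity, so their axial bonds point in opposite directions.
With opposite-parity carbons, two substituents on the same face are one axial and one equatorial; opposite faces give both axial or both equatorial.
Here the groups are equatorial/axial → same face → cis.

cis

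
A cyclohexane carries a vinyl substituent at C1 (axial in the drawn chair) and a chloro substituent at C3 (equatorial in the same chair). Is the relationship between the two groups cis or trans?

trans

C1 and C3 have the same parity, so their axial bonds point in the same direction.
With same-parity carbons, two substituents on the same face are both axial or both equatorial; opposite faces give one of each.
Here the groups are axial/equatorial → opposite face → trans.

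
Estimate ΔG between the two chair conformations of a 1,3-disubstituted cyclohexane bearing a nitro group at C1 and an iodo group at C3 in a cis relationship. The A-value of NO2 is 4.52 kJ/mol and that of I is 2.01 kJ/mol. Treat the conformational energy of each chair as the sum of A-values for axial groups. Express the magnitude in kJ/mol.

C1 and C3 have the same parity, so for the cis isomer the two substituents are e,e in one chair and a,a in the other.
Chair I (nitro axial, iodo axial): E = 6.53 kJ/mol.
Chair II (nitro equatorial, iodo equatorial): E = 0.00 kJ/mol.
ΔE = 6.53 − 0.00 = 6.53 kJ/mol; chair II is more stable.

6.53 kJ/mol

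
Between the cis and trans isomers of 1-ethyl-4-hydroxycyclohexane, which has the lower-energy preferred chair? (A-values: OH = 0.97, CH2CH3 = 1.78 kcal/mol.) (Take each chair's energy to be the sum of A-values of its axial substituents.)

At 1,4 positions (parity opposite): cis → (a,e or e,a); trans → (e,e or a,a).
Best chair for cis: E = 0.97 kcal/mol; best chair for trans: E = 0.00 kcal/mol.
The trans isomer is lower by 0.97 kcal/mol.

trans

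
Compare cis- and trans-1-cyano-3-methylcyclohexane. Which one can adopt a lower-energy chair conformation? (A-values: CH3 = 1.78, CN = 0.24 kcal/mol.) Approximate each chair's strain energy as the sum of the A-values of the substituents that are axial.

At 1,3 positions (parity same): cis → (e,e or a,a); trans → (a,e or e,a).
Best chair for cis: E = 0.00 kcal/mol; best chair for trans: E = 0.24 kcal/mol.
The cis isomer is lower by 0.24 kcal/mol.

cis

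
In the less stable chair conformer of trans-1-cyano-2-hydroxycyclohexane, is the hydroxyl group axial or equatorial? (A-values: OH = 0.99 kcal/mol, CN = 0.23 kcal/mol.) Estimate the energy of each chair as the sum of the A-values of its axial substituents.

C1 and C2 have opposite parity, so for the trans isomer the two substituents are e,e in one chair and a,a in the other.
Chair I (hydroxyl axial, cyano axial): E = 1.22 kcal/mol.
Chair II (hydroxyl equatorial, cyano equatorial): E = 0.00 kcal/mol.
Chair I is the less stable (higher-energy) conformer, and in that chair the hydroxyl group is axial.

axial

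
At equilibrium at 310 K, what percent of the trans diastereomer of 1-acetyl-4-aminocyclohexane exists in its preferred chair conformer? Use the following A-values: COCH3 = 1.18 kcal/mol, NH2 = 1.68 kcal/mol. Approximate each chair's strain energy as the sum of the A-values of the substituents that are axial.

99.0%

C1 and C4 have opposite parity, so for the trans isomer the two substituents are e,e in one chair and a,a in the other.
Chair I (acetyl axial, amino axial): E = 2.86 kcal/mol; chair II (acetyl equatorial, amino equatorial): E = 0.00 kcal/mol.
ΔG = 2.86 kcal/mol between the two chairs.
K = exp(ΔG/RT) with R = 1.987×10⁻³ kcal mol⁻¹ K⁻¹ and T = 310 K gives K ≈ 104.
Fraction in the lower-energy chair = K/(K+1) = 99.0%.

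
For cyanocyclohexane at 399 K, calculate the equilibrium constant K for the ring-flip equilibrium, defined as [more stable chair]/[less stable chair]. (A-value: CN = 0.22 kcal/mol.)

One chair has the cyano group axial (E = 0.22 kcal/mol) and the other has it equatorial (E = 0).
ΔG = 0.22 kcal/mol between the two chairs.
K = exp(ΔG/RT) with R = 1.987×10⁻³ kcal mol⁻¹ K⁻¹ and T = 399 K gives K ≈ 1.32.

K ≈ 1.32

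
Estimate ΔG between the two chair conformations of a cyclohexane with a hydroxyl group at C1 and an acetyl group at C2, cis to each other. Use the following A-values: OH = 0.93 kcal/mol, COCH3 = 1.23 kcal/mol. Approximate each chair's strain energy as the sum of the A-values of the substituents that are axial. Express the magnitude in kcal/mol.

C1 and C2 have opposite parity, so for the cis isomer the two substituents are one axial and one equatorial in each chair.
Chair I (hydroxyl axial, acetyl equatorial): E = 0.93 kcal/mol.
Chair II (hydroxyl equatorial, acetyl axial): E = 1.23 kcal/mol.
ΔE = 1.23 − 0.93 = 0.30 kcal/mol; chair I is more stable.

0.30 kcal/mol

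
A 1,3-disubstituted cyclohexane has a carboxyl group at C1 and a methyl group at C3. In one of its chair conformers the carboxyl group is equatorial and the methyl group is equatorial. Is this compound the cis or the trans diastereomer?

cis

C1 and C3 have the same parity, so their axial bonds point in the same direction.
With same-parity carbons, two substituents on the same face are both axial or both equatorial; opposite faces give one of each.
Here the groups are equatorial/equatorial → same face → cis.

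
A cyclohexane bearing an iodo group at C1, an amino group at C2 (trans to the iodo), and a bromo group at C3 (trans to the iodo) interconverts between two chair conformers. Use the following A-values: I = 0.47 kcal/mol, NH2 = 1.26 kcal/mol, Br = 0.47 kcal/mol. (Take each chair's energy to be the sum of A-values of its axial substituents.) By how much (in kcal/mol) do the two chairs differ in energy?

1.26 kcal/mol

Chair I (iodo axial, amino axial, bromo equatorial): E = 1.73 kcal/mol.
Chair II (iodo equatorial, amino equatorial, bromo axial): E = 0.47 kcal/mol.
ΔE = 1.73 − 0.47 = 1.26 kcal/mol; chair II is more stable.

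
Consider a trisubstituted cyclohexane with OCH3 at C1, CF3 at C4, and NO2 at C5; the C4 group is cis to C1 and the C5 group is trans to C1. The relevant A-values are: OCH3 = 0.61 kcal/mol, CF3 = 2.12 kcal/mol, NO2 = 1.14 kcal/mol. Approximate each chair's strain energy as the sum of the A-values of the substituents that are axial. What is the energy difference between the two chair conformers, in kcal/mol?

2.65 kcal/mol

Chair I (methoxy axial, trifluoromethyl equatorial, nitro equatorial): E = 0.61 kcal/mol.
Chair II (methoxy equatorial, trifluoromethyl axial, nitro axial): E = 3.26 kcal/mol.
ΔE = 3.26 − 0.61 = 2.65 kcal/mol; chair I is more stable.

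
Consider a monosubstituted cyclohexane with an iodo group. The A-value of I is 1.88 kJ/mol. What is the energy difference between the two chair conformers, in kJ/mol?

A monosubstituted cyclohexane has one chair with the iodo group axial (E = A = 1.88 kJ/mol) and one with it equatorial (E = 0).
ΔE = 1.88 − 0 = 1.88 kJ/mol.

1.88 kJ/mol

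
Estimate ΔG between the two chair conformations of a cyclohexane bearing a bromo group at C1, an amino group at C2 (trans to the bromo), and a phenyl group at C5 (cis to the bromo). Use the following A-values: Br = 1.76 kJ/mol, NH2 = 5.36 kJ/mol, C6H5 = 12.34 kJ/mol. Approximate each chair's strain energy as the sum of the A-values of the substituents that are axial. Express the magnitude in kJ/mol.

19.46 kJ/mol

Chair I (bromo axial, amino axial, phenyl axial): E = 19.46 kJ/mol.
Chair II (bromo equatorial, amino equatorial, phenyl equatorial): E = 0.00 kJ/mol.
ΔE = 19.46 − 0.00 = 19.46 kJ/mol; chair II is more stable.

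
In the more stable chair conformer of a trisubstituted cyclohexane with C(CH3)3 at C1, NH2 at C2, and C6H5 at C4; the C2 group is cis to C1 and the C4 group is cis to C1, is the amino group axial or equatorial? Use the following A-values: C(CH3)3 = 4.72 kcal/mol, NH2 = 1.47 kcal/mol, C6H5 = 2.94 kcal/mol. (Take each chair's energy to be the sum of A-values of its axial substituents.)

axial

Chair I (tert-butyl axial, amino equatorial, phenyl equatorial): E = 4.72 kcal/mol.
Chair II (tert-butyl equatorial, amino axial, phenyl axial): E = 4.41 kcal/mol.
Chair II is the more stable (lower-energy) conformer, and in that chair the amino group is axial.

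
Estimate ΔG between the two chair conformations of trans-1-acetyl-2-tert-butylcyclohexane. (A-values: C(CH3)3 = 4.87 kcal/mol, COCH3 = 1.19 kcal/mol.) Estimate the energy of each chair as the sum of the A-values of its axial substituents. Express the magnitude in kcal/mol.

C1 and C2 have opposite parity, so for the trans isomer the two substituents are e,e in one chair and a,a in the other.
Chair I (tert-butyl axial, acetyl axial): E = 6.06 kcal/mol.
Chair II (tert-butyl equatorial, acetyl equatorial): E = 0.00 kcal/mol.
ΔE = 6.06 − 0.00 = 6.06 kcal/mol; chair II is more stable.

6.06 kcal/mol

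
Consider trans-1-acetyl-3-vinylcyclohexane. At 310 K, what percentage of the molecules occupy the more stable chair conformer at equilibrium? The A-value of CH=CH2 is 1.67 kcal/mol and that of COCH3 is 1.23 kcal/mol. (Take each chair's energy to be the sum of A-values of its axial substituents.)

67.1%

C1 and C3 have the same parity, so for the trans isomer the two substituents are one axial and one equatorial in each chair.
Chair I (vinyl axial, acetyl equatorial): E = 1.67 kcal/mol; chair II (vinyl equatorial, acetyl axial): E = 1.23 kcal/mol.
ΔG = 0.44 kcal/mol between the two chairs.
K = exp(ΔG/RT) with R = 1.987×10⁻³ kcal mol⁻¹ K⁻¹ and T = 310 K gives K ≈ 2.04.
Fraction in the lower-energy chair = K/(K+1) = 67.1%.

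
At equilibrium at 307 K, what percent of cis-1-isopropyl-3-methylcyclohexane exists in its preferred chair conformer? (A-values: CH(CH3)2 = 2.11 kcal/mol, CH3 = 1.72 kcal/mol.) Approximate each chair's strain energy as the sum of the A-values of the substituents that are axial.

99.8%

C1 and C3 have the same parity, so for the cis isomer the two substituents are e,e in one chair and a,a in the other.
Chair I (isopropyl axial, methyl axial): E = 3.83 kcal/mol; chair II (isopropyl equatorial, methyl equatorial): E = 0.00 kcal/mol.
ΔG = 3.83 kcal/mol between the two chairs.
K = exp(ΔG/RT) with R = 1.987×10⁻³ kcal mol⁻¹ K⁻¹ and T = 307 K gives K ≈ 533.
Fraction in the lower-energy chair = K/(K+1) = 99.8%.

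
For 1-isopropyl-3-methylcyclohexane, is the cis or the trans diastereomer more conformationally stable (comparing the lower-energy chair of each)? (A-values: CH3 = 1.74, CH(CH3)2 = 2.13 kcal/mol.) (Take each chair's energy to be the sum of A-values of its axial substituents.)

cis

At 1,3 positions (parity same): cis → (e,e or a,a); trans → (a,e or e,a).
Best chair for cis: E = 0.00 kcal/mol; best chair for trans: E = 1.74 kcal/mol.
The cis isomer is lower by 1.74 kcal/mol.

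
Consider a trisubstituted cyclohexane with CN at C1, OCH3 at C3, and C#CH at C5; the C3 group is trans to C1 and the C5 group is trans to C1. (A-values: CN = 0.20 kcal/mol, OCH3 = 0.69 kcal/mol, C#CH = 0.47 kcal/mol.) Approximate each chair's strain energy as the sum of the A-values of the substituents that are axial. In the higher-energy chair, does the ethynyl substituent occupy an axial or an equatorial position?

axial

Chair I (cyano axial, methoxy equatorial, ethynyl equatorial): E = 0.20 kcal/mol.
Chair II (cyano equatorial, methoxy axial, ethynyl axial): E = 1.16 kcal/mol.
Chair II is the less stable (higher-energy) conformer, and in that chair the ethynyl group is axial.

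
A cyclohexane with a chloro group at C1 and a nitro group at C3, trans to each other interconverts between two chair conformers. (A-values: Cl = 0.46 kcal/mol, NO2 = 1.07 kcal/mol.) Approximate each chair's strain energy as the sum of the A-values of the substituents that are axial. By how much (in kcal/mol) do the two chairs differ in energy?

0.61 kcal/mol

C1 and C3 have the same parity, so for the trans isomer the two substituents are one axial and one equatorial in each chair.
Chair I (chloro axial, nitro equatorial): E = 0.46 kcal/mol.
Chair II (chloro equatorial, nitro axial): E = 1.07 kcal/mol.
ΔE = 1.07 − 0.46 = 0.61 kcal/mol; chair I is more stable.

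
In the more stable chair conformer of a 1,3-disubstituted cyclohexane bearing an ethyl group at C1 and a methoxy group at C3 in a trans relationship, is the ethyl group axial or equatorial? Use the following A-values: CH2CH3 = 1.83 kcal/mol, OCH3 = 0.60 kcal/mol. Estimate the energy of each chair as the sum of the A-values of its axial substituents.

C1 and C3 have the same parity, so for the trans isomer the two substituents are one axial and one equatorial in each chair.
Chair I (ethyl axial, methoxy equatorial): E = 1.83 kcal/mol.
Chair II (ethyl equatorial, methoxy axial): E = 0.60 kcal/mol.
Chair II is the more stable (lower-energy) conformer, and in that chair the ethyl group is equatorial.

equatorial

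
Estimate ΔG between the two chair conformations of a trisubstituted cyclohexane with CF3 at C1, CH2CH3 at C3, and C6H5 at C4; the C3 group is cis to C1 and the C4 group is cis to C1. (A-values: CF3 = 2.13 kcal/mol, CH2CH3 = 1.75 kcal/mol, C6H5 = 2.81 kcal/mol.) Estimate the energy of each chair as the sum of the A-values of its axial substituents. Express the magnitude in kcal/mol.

1.07 kcal/mol

Chair I (trifluoromethyl axial, ethyl axial, phenyl equatorial): E = 3.88 kcal/mol.
Chair II (trifluoromethyl equatorial, ethyl equatorial, phenyl axial): E = 2.81 kcal/mol.
ΔE = 3.88 − 2.81 = 1.07 kcal/mol; chair II is more stable.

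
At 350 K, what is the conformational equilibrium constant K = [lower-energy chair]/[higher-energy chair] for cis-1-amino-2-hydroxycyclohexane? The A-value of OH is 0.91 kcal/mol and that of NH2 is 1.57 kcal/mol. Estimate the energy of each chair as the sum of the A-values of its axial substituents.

K ≈ 2.58

C1 and C2 have opposite parity, so for the cis isomer the two substituents are one axial and one equatorial in each chair.
Chair I (hydroxyl axial, amino equatorial): E = 0.91 kcal/mol; chair II (hydroxyl equatorial, amino axial): E = 1.57 kcal/mol.
ΔG = 0.66 kcal/mol between the two chairs.
K = exp(ΔG/RT) with R = 1.987×10⁻³ kcal mol⁻¹ K⁻¹ and T = 350 K gives K ≈ 2.58.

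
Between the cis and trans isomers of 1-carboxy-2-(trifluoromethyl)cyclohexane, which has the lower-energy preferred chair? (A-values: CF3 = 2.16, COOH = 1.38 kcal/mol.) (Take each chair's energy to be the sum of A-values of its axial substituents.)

trans

At 1,2 positions (parity opposite): cis → (a,e or e,a); trans → (e,e or a,a).
Best chair for cis: E = 1.38 kcal/mol; best chair for trans: E = 0.00 kcal/mol.
The trans isomer is lower by 1.38 kcal/mol.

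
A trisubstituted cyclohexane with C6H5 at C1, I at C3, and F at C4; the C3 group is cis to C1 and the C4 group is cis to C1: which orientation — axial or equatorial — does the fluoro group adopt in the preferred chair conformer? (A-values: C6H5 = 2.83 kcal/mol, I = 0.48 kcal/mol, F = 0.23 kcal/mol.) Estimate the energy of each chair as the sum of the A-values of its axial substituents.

axial

Chair I (phenyl axial, iodo axial, fluoro equatorial): E = 3.31 kcal/mol.
Chair II (phenyl equatorial, iodo equatorial, fluoro axial): E = 0.23 kcal/mol.
Chair II is the more stable (lower-energy) conformer, and in that chair the fluoro group is axial.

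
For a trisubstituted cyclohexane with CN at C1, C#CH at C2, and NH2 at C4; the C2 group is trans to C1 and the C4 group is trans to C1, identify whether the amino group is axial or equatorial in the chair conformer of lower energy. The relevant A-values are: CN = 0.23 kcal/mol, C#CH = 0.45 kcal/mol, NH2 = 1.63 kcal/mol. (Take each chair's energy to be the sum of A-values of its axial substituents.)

Chair I (cyano axial, ethynyl axial, amino axial): E = 2.31 kcal/mol.
Chair II (cyano equatorial, ethynyl equatorial, amino equatorial): E = 0.00 kcal/mol.
Chair II is the more stable (lower-energy) conformer, and in that chair the amino group is equatorial.

equatorial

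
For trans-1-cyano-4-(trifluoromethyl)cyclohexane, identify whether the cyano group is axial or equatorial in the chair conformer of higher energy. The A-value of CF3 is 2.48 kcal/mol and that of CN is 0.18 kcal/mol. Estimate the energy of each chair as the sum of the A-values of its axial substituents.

C1 and C4 have opposite parity, so for the trans isomer the two substituents are e,e in one chair and a,a in the other.
Chair I (trifluoromethyl axial, cyano axial): E = 2.66 kcal/mol.
Chair II (trifluoromethyl equatorial, cyano equatorial): E = 0.00 kcal/mol.
Chair I is the less stable (higher-energy) conformer, and in that chair the cyano group is axial.

axial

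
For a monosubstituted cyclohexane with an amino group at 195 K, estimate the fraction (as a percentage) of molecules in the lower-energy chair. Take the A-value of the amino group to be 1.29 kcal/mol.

96.5%

One chair has the amino group axial (E = 1.29 kcal/mol) and the other has it equatorial (E = 0).
ΔG = 1.29 kcal/mol between the two chairs.
K = exp(ΔG/RT) with R = 1.987×10⁻³ kcal mol⁻¹ K⁻¹ and T = 195 K gives K ≈ 27.9.
Fraction in the lower-energy chair = K/(K+1) = 96.5%.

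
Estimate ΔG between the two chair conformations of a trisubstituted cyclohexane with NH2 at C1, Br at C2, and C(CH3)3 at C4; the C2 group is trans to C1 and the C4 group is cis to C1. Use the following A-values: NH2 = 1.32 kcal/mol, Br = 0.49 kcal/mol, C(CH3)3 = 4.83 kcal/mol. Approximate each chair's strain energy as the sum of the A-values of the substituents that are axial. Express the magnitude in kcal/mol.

3.02 kcal/mol

Chair I (amino axial, bromo axial, tert-butyl equatorial): E = 1.81 kcal/mol.
Chair II (amino equatorial, bromo equatorial, tert-butyl axial): E = 4.83 kcal/mol.
ΔE = 4.83 − 1.81 = 3.02 kcal/mol; chair I is more stable.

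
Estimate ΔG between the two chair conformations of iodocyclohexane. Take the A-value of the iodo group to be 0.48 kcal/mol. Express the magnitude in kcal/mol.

0.48 kcal/mol

A monosubstituted cyclohexane has one chair with the iodo group axial (E = A = 0.48 kcal/mol) and one with it equatorial (E = 0).
ΔE = 0.48 − 0 = 0.48 kcal/mol.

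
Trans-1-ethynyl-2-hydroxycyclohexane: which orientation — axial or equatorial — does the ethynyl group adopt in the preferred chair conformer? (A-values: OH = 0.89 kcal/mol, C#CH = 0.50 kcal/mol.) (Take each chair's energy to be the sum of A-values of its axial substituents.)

equatorial

C1 and C2 have opposite parity, so for the trans isomer the two substituents are e,e in one chair and a,a in the other.
Chair I (hydroxyl axial, ethynyl axial): E = 1.39 kcal/mol.
Chair II (hydroxyl equatorial, ethynyl equatorial): E = 0.00 kcal/mol.
Chair II is the more stable (lower-energy) conformer, and in that chair the ethynyl group is equatorial.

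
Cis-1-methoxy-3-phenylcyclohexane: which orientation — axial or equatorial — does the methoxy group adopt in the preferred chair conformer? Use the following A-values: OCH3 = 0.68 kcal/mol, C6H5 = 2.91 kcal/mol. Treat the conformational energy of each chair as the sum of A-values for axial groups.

C1 and C3 have the same parity, so for the cis isomer the two substituents are e,e in one chair and a,a in the other.
Chair I (methoxy axial, phenyl axial): E = 3.59 kcal/mol.
Chair II (methoxy equatorial, phenyl equatorial): E = 0.00 kcal/mol.
Chair II is the more stable (lower-energy) conformer, and in that chair the methoxy group is equatorial.

equatorial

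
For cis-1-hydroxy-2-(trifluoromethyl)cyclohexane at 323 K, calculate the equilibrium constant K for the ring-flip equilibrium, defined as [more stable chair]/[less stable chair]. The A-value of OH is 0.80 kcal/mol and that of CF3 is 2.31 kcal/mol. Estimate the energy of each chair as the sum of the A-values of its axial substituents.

C1 and C2 have opposite parity, so for the cis isomer the two substituents are one axial and one equatorial in each chair.
Chair I (hydroxyl axial, trifluoromethyl equatorial): E = 0.80 kcal/mol; chair II (hydroxyl equatorial, trifluoromethyl axial): E = 2.31 kcal/mol.
ΔG = 1.51 kcal/mol between the two chairs.
K = exp(ΔG/RT) with R = 1.987×10⁻³ kcal mol⁻¹ K⁻¹ and T = 323 K gives K ≈ 10.5.

K ≈ 10.5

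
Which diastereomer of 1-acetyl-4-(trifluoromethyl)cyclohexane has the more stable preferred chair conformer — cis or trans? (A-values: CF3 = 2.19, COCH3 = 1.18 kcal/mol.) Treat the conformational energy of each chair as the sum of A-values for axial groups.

trans

At 1,4 positions (parity opposite): cis → (a,e or e,a); trans → (e,e or a,a).
Best chair for cis: E = 1.18 kcal/mol; best chair for trans: E = 0.00 kcal/mol.
The trans isomer is lower by 1.18 kcal/mol.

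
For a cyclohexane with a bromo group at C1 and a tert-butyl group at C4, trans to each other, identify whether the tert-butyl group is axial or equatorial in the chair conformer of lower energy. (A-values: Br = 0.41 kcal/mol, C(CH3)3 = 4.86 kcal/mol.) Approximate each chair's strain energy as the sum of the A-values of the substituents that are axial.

equatorial

C1 and C4 have opposite parity, so for the trans isomer the two substituents are e,e in one chair and a,a in the other.
Chair I (bromo axial, tert-butyl axial): E = 5.27 kcal/mol.
Chair II (bromo equatorial, tert-butyl equatorial): E = 0.00 kcal/mol.
Chair II is the more stable (lower-energy) conformer, and in that chair the tert-butyl group is equatorial.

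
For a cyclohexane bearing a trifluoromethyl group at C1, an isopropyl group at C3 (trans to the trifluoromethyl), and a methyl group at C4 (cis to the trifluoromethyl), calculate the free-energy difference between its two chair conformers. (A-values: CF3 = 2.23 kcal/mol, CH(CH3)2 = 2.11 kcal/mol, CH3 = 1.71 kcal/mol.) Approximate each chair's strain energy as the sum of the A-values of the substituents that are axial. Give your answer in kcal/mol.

1.59 kcal/mol

Chair I (trifluoromethyl axial, isopropyl equatorial, methyl equatorial): E = 2.23 kcal/mol.
Chair II (trifluoromethyl equatorial, isopropyl axial, methyl axial): E = 3.82 kcal/mol.
ΔE = 3.82 − 2.23 = 1.59 kcal/mol; chair I is more stable.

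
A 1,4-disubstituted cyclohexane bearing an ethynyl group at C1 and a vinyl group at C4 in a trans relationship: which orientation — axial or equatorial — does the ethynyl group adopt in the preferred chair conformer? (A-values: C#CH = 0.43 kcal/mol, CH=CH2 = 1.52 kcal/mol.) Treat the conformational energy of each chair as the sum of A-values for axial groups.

C1 and C4 have opposite parity, so for the trans isomer the two substituents are e,e in one chair and a,a in the other.
Chair I (ethynyl axial, vinyl axial): E = 1.95 kcal/mol.
Chair II (ethynyl equatorial, vinyl equatorial): E = 0.00 kcal/mol.
Chair II is the more stable (lower-energy) conformer, and in that chair the ethynyl group is equatorial.

equatorial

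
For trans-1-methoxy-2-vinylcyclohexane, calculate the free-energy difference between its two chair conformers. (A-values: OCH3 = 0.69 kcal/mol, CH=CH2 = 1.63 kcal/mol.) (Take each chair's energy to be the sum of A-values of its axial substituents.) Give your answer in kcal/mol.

2.32 kcal/mol

C1 and C2 have opposite parity, so for the trans isomer the two substituents are e,e in one chair and a,a in the other.
Chair I (methoxy axial, vinyl axial): E = 2.32 kcal/mol.
Chair II (methoxy equatorial, vinyl equatorial): E = 0.00 kcal/mol.
ΔE = 2.32 − 0.00 = 2.32 kcal/mol; chair II is more stable.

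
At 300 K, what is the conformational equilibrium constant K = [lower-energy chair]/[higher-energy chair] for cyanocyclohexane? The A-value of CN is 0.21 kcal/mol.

K ≈ 1.42

One chair has the cyano group axial (E = 0.21 kcal/mol) and the other has it equatorial (E = 0).
ΔG = 0.21 kcal/mol between the two chairs.
K = exp(ΔG/RT) with R = 1.987×10⁻³ kcal mol⁻¹ K⁻¹ and T = 300 K gives K ≈ 1.42.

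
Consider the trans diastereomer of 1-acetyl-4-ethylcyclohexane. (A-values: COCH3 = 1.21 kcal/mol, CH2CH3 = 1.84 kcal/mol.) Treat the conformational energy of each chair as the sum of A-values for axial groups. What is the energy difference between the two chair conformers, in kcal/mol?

3.05 kcal/mol

C1 and C4 have opposite parity, so for the trans isomer the two substituents are e,e in one chair and a,a in the other.
Chair I (acetyl axial, ethyl axial): E = 3.05 kcal/mol.
Chair II (acetyl equatorial, ethyl equatorial): E = 0.00 kcal/mol.
ΔE = 3.05 − 0.00 = 3.05 kcal/mol; chair II is more stable.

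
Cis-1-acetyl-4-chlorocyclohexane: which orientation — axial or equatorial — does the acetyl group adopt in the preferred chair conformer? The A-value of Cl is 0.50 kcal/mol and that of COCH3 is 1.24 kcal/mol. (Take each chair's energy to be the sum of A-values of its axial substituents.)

C1 and C4 have opposite parity, so for the cis isomer the two substituents are one axial and one equatorial in each chair.
Chair I (chloro axial, acetyl equatorial): E = 0.50 kcal/mol.
Chair II (chloro equatorial, acetyl axial): E = 1.24 kcal/mol.
Chair I is the more stable (lower-energy) conformer, and in that chair the acetyl group is equatorial.

equatorial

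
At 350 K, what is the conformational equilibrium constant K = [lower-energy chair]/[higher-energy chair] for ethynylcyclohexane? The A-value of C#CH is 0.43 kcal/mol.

K ≈ 1.86

One chair has the ethynyl group axial (E = 0.43 kcal/mol) and the other has it equatorial (E = 0).
ΔG = 0.43 kcal/mol between the two chairs.
K = exp(ΔG/RT) with R = 1.987×10⁻³ kcal mol⁻¹ K⁻¹ and T = 350 K gives K ≈ 1.86.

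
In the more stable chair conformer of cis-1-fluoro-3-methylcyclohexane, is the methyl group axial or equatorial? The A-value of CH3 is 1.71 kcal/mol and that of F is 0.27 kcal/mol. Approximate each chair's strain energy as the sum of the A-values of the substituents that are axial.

C1 and C3 have the same parity, so for the cis isomer the two substituents are e,e in one chair and a,a in the other.
Chair I (methyl axial, fluoro axial): E = 1.98 kcal/mol.
Chair II (methyl equatorial, fluoro equatorial): E = 0.00 kcal/mol.
Chair II is the more stable (lower-energy) conformer, and in that chair the methyl group is equatorial.

equatorial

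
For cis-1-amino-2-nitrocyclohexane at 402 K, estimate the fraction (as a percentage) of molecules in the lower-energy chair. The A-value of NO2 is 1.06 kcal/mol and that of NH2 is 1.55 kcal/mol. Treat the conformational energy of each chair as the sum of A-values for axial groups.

64.9%

C1 and C2 have opposite parity, so for the cis isomer the two substituents are one axial and one equatorial in each chair.
Chair I (nitro axial, amino equatorial): E = 1.06 kcal/mol; chair II (nitro equatorial, amino axial): E = 1.55 kcal/mol.
ΔG = 0.49 kcal/mol between the two chairs.
K = exp(ΔG/RT) with R = 1.987×10⁻³ kcal mol⁻¹ K⁻¹ and T = 402 K gives K ≈ 1.85.
Fraction in the lower-energy chair = K/(K+1) = 64.9%.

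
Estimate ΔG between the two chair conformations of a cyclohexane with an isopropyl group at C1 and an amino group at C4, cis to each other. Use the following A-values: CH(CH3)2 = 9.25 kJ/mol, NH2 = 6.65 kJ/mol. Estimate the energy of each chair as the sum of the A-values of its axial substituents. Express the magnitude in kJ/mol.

2.60 kJ/mol

C1 and C4 have opposite parity, so for the cis isomer the two substituents are one axial and one equatorial in each chair.
Chair I (isopropyl axial, amino equatorial): E = 9.25 kJ/mol.
Chair II (isopropyl equatorial, amino axial): E = 6.65 kJ/mol.
ΔE = 9.25 − 6.65 = 2.60 kJ/mol; chair II is more stable.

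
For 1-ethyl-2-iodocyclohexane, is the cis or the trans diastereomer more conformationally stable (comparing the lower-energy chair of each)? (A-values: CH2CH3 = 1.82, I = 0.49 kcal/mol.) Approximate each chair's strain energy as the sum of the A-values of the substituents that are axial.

trans

At 1,2 positions (parity opposite): cis → (a,e or e,a); trans → (e,e or a,a).
Best chair for cis: E = 0.49 kcal/mol; best chair for trans: E = 0.00 kcal/mol.
The trans isomer is lower by 0.49 kcal/mol.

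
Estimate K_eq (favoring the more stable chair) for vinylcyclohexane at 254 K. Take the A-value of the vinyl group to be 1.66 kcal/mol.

K ≈ 26.8

One chair has the vinyl group axial (E = 1.66 kcal/mol) and the other has it equatorial (E = 0).
ΔG = 1.66 kcal/mol between the two chairs.
K = exp(ΔG/RT) with R = 1.987×10⁻³ kcal mol⁻¹ K⁻¹ and T = 254 K gives K ≈ 26.8.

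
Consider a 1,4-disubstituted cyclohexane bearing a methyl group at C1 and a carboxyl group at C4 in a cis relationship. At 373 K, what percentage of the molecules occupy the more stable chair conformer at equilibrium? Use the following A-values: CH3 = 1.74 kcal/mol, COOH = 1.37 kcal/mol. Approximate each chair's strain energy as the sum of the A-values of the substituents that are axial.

C1 and C4 have opposite parity, so for the cis isomer the two substituents are one axial and one equatorial in each chair.
Chair I (methyl axial, carboxyl equatorial): E = 1.74 kcal/mol; chair II (methyl equatorial, carboxyl axial): E = 1.37 kcal/mol.
ΔG = 0.37 kcal/mol between the two chairs.
K = exp(ΔG/RT) with R = 1.987×10⁻³ kcal mol⁻¹ K⁻¹ and T = 373 K gives K ≈ 1.65.
Fraction in the lower-energy chair = K/(K+1) = 62.2%.

62.2%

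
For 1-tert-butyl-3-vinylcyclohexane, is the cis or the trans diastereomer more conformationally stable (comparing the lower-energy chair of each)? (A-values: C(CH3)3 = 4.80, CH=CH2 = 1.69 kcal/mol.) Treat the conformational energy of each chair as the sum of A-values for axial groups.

At 1,3 positions (parity same): cis → (e,e or a,a); trans → (a,e or e,a).
Best chair for cis: E = 0.00 kcal/mol; best chair for trans: E = 1.69 kcal/mol.
The cis isomer is lower by 1.69 kcal/mol.

cis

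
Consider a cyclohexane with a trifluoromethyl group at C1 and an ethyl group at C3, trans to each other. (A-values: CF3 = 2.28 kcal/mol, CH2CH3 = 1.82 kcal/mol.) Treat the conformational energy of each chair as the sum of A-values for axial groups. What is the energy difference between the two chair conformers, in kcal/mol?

0.46 kcal/mol

C1 and C3 have the same parity, so for the trans isomer the two substituents are one axial and one equatorial in each chair.
Chair I (trifluoromethyl axial, ethyl equatorial): E = 2.28 kcal/mol.
Chair II (trifluoromethyl equatorial, ethyl axial): E = 1.82 kcal/mol.
ΔE = 2.28 − 1.82 = 0.46 kcal/mol; chair II is more stable.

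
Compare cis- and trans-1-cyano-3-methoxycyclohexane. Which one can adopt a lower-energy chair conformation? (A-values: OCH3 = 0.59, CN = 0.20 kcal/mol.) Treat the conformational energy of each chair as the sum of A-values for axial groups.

At 1,3 positions (parity same): cis → (e,e or a,a); trans → (a,e or e,a).
Best chair for cis: E = 0.00 kcal/mol; best chair for trans: E = 0.20 kcal/mol.
The cis isomer is lower by 0.20 kcal/mol.

cis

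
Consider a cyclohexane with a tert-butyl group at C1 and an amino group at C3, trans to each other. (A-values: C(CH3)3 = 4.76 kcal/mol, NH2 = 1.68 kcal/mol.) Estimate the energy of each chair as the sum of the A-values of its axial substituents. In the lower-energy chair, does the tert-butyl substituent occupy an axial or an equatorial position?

equatorial

C1 and C3 have the same parity, so for the trans isomer the two substituents are one axial and one equatorial in each chair.
Chair I (tert-butyl axial, amino equatorial): E = 4.76 kcal/mol.
Chair II (tert-butyl equatorial, amino axial): E = 1.68 kcal/mol.
Chair II is the more stable (lower-energy) conformer, and in that chair the tert-butyl group is equatorial.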